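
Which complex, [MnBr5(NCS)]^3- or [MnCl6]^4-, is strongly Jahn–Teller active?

[MnBr5(NCS)]^3-: Each bromide is −1; each isothiocyanate is −1; balancing the −3 overall charge requires Mn(III). Group 7 minus oxidation state 3 gives a d⁴ configuration. Bromide and isothiocyanate are weak-field ligands for a first-row metal, so the complex is high-spin. The t₂g³e_g¹ (high-spin) configuration has an unevenly filled e_g set; the Jahn–Teller theorem predicts a tetragonal distortion (typically axial elongation) to lift the degeneracy.
[MnCl6]^4-: Ligand charges: each chloride is −1. With an overall charge of −4 the manganese centre must be in the +2 oxidation state. Manganese is a group-7 element; Mn(II) is therefore d⁵. Chloride is a weak-field ligand for a first-row metal, so the complex is high-spin. The d⁵ configuration leaves the e_g set evenly filled (or empty) — no strong Jahn–Teller driving force.

[MnBr5(NCS)]^3-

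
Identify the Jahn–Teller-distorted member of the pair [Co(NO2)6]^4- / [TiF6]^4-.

[Co(NO2)6]^4-: Summing ligand charges against the −4 overall charge gives an oxidation state of +2 for cobalt. Co sits in group 9, so the d-electron count is 9 − 2 = 7. Nitro (N-bound nitrite) is a strong-field ligand (high in the spectrochemical series) for a first-row metal, so the complex is low-spin. The t₂g⁶e_g¹ (low-spin) configuration has an unevenly filled e_g set; the Jahn–Teller theorem predicts a tetragonal distortion (typically axial elongation) to lift the degeneracy.
[TiF6]^4-: Each fluoride is −1; balancing the −4 overall charge requires Ti(II). Titanium is a group-4 element; Ti(II) is therefore d². The d² configuration leaves the e_g set evenly filled (or empty) — no strong Jahn–Teller driving force.

[Co(NO2)6]^4-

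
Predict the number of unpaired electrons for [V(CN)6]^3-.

Each cyanide is −1; balancing the −3 overall charge requires V(III).
Vanadium is a group-5 element; V(III) is therefore d².
In an octahedral field the d² configuration is t₂g²e_g⁰ (only one arrangement possible), giving 2 unpaired electrons.

2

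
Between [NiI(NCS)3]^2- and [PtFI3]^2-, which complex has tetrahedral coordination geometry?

[NiI(NCS)3]^2-

For [NiI(NCS)3]^2-: Ligand charges: each iodide is −1; each isothiocyanate is −1. With an overall charge of −2 the nickel centre must be in the +2 oxidation state. Group 10 minus oxidation state 2 gives a d⁸ configuration. Iodide and isothiocyanate are weak-field ligands. With weak-field ligands the CFSE gain from square planar is small, so a 3d d⁸ ion takes the sterically preferred tetrahedral geometry. → tetrahedral.
For [PtFI3]^2-: Summing ligand charges against the −2 overall charge gives an oxidation state of +2 for platinum. Pt sits in group 10, so the d-electron count is 10 − 2 = 8. A 5d d⁸ ion has a large crystal-field splitting; square planar leaves the high-energy d_{x²−y²} orbital empty and maximises CFSE. → square planar.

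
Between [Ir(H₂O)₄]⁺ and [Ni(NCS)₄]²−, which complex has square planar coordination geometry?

For [Ir(H₂O)₄]⁺: Summing ligand charges against the +1 overall charge gives an oxidation state of +1 for iridium. Iridium is a group-9 element; Ir(I) is therefore d⁸. A 5d d⁸ ion has a large crystal-field splitting; square planar leaves the high-energy d_{x²−y²} orbital empty and maximises CFSE. → square planar.
For [Ni(NCS)₄]²−: Ligand charges: each isothiocyanate is −1. With an overall charge of −2 the nickel centre must be in the +2 oxidation state. Nickel is a group-10 element; Ni(II) is therefore d⁸. Isothiocyanate is a weak-field ligand. With weak-field ligands the CFSE gain from square planar is small, so a 3d d⁸ ion takes the sterically preferred tetrahedral geometry. → tetrahedral.

[Ir(H₂O)₄]⁺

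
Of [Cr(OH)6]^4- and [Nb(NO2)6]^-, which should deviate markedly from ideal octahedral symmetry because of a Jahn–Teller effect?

[Cr(OH)6]^4-: Each hydroxide is −1; balancing the −4 overall charge requires Cr(II). Chromium is a group-6 element; Cr(II) is therefore d⁴. Hydroxide is a weak-field ligand for a first-row metal, so the complex is high-spin. The t₂g³e_g¹ (high-spin) configuration has an unevenly filled e_g set; the Jahn–Teller theorem predicts a tetragonal distortion (typically axial elongation) to lift the degeneracy.
[Nb(NO2)6]^-: Summing ligand charges against the −1 overall charge gives an oxidation state of +5 for niobium. Niobium is a group-5 element; Nb(V) is therefore d⁰. The d⁰ configuration leaves the e_g set evenly filled (or empty) — no strong Jahn–Teller driving force.

[Cr(OH)6]^4-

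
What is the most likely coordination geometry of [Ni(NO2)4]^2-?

Summing ligand charges against the −2 overall charge gives an oxidation state of +2 for nickel.
Group 10 minus oxidation state 2 gives a d⁸ configuration.
Coordination number: 4.
Nitro (N-bound nitrite) is a strong-field ligand (high in the spectrochemical series).
A 3d d⁸ ion with strong-field ligands gains enough CFSE to favour square planar over tetrahedral.

square planar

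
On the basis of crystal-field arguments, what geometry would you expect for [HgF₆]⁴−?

Summing ligand charges against the −4 overall charge gives an oxidation state of +2 for mercury.
Group 12 minus oxidation state 2 gives a d¹⁰ configuration.
Coordination number: 6.
Six donors around a single metal centre give an octahedral coordination sphere.

octahedral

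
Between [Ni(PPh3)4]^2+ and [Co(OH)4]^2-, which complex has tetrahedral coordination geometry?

[Co(OH)4]^2-

For [Ni(PPh3)4]^2+: Summing ligand charges against the +2 overall charge gives an oxidation state of +2 for nickel. Ni sits in group 10, so the d-electron count is 10 − 2 = 8. Triphenylphosphine is a strong-field ligand (high in the spectrochemical series). A 3d d⁸ ion with strong-field ligands gains enough CFSE to favour square planar over tetrahedral. → square planar.
For [Co(OH)4]^2-: Each hydroxide is −1; balancing the −2 overall charge requires Co(II). Co sits in group 9, so the d-electron count is 9 − 2 = 7. For a high-spin 3d d⁷ ion with weak-field ligands the small Δₜ gives little square-planar CFSE advantage, so four ligands adopt the sterically favoured tetrahedral geometry. → tetrahedral.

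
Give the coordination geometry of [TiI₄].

tetrahedral

Each iodide is −1; balancing the 0 overall charge requires Ti(IV).
Group 4 minus oxidation state 4 gives a d⁰ configuration.
With 4 monodentate ligands the coordination number is 4.
A d⁰ ion has no crystal-field stabilisation preference between square planar and tetrahedral, so four ligands adopt the sterically favoured tetrahedral geometry.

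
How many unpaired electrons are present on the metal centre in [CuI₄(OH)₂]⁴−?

Ligand charges: each iodide is −1; each hydroxide is −1. With an overall charge of −4 the copper centre must be in the +2 oxidation state.
Cu sits in group 11, so the d-electron count is 11 − 2 = 9.
In an octahedral field the d⁹ configuration is t₂g⁶e_g³ (only one arrangement possible), giving 1 unpaired electron.

1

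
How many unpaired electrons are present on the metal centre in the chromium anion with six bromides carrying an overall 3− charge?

3

Ligand charges: each bromide is −1. With an overall charge of −3 the chromium centre must be in the +3 oxidation state.
Cr sits in group 6, so the d-electron count is 6 − 3 = 3.
In an octahedral field the d³ configuration is t₂g³e_g⁰ (only one arrangement possible), giving 3 unpaired electrons.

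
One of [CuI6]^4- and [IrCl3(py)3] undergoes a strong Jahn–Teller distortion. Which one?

[CuI6]^4-: Each iodide is −1; balancing the −4 overall charge requires Cu(II). Group 11 minus oxidation state 2 gives a d⁹ configuration. The t₂g⁶e_g³ configuration has an unevenly filled e_g set; the Jahn–Teller theorem predicts a tetragonal distortion (typically axial elongation) to lift the degeneracy.
[IrCl3(py)3]: Summing ligand charges against the 0 overall charge gives an oxidation state of +3 for iridium. Ir sits in group 9, so the d-electron count is 9 − 3 = 6. A 5d ion has a large Δₒ and is invariably low-spin. The d⁶ configuration leaves the e_g set evenly filled (or empty) — no strong Jahn–Teller driving force.

[CuI6]^4-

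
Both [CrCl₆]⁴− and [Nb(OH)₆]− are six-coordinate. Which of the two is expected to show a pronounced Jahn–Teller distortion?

[CrCl₆]⁴−

[CrCl₆]⁴−: Ligand charges: each chloride is −1. With an overall charge of −4 the chromium centre must be in the +2 oxidation state. Group 6 minus oxidation state 2 gives a d⁴ configuration. Chloride is a weak-field ligand for a first-row metal, so the complex is high-spin. The t₂g³e_g¹ (high-spin) configuration has an unevenly filled e_g set; the Jahn–Teller theorem predicts a tetragonal distortion (typically axial elongation) to lift the degeneracy.
[Nb(OH)₆]−: Ligand charges: each hydroxide is −1. With an overall charge of −1 the niobium centre must be in the +5 oxidation state. Group 5 minus oxidation state 5 gives a d⁰ configuration. The d⁰ configuration leaves the e_g set evenly filled (or empty) — no strong Jahn–Teller driving force.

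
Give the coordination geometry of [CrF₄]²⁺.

Each fluoride is −1; balancing the +2 overall charge requires Cr(VI).
Chromium is a group-6 element; Cr(VI) is therefore d⁰.
With 4 monodentate ligands the coordination number is 4.
A d⁰ ion has no crystal-field stabilisation preference between square planar and tetrahedral, so four ligands adopt the sterically favoured tetrahedral geometry.

tetrahedral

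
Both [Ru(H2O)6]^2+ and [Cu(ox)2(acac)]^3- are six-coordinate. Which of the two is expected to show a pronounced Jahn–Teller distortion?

[Ru(H2O)6]^2+: Water is neutral; balancing the +2 overall charge requires Ru(II). Group 8 minus oxidation state 2 gives a d⁶ configuration. A 4d ion has a large Δₒ and is invariably low-spin. The d⁶ configuration leaves the e_g set evenly filled (or empty) — no strong Jahn–Teller driving force.
[Cu(ox)2(acac)]^3-: Each oxalate is −2; each acetylacetonate is −1; balancing the −3 overall charge requires Cu(II). Cu sits in group 11, so the d-electron count is 11 − 2 = 9. The t₂g⁶e_g³ configuration has an unevenly filled e_g set; the Jahn–Teller theorem predicts a tetragonal distortion (typically axial elongation) to lift the degeneracy.

[Cu(ox)2(acac)]^3-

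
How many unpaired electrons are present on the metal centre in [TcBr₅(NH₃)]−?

Each bromide is −1; ammonia is neutral; balancing the −1 overall charge requires Tc(IV).
Tc sits in group 7, so the d-electron count is 7 − 4 = 3.
In an octahedral field the d³ configuration is t₂g³e_g⁰ (only one arrangement possible), giving 3 unpaired electrons.

3 unpaired electrons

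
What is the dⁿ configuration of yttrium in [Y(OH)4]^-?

d⁰

Summing ligand charges against the −1 overall charge gives an oxidation state of +3 for yttrium.
Group 3 minus oxidation state 3 gives a d⁰ configuration.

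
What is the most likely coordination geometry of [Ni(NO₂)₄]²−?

square planar

Each nitro (N-bound nitrite) is −1; balancing the −2 overall charge requires Ni(II).
Group 10 minus oxidation state 2 gives a d⁸ configuration.
Coordination number: 4.
Nitro (N-bound nitrite) is a strong-field ligand (high in the spectrochemical series).
A 3d d⁸ ion with strong-field ligands gains enough CFSE to favour square planar over tetrahedral.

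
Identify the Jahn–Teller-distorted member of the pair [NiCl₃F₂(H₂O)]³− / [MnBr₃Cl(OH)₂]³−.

[NiCl₃F₂(H₂O)]³−: Each chloride is −1; each fluoride is −1; water is neutral; balancing the −3 overall charge requires Ni(II). Group 10 minus oxidation state 2 gives a d⁸ configuration. The d⁸ configuration leaves the e_g set evenly filled (or empty) — no strong Jahn–Teller driving force.
[MnBr₃Cl(OH)₂]³−: Ligand charges: each bromide is −1; each chloride is −1; each hydroxide is −1. With an overall charge of −3 the manganese centre must be in the +3 oxidation state. Manganese is a group-7 element; Mn(III) is therefore d⁴. Bromide, chloride, and hydroxide are weak-field ligands for a first-row metal, so the complex is high-spin. The t₂g³e_g¹ (high-spin) configuration has an unevenly filled e_g set; the Jahn–Teller theorem predicts a tetragonal distortion (typically axial elongation) to lift the degeneracy.

[MnBr₃Cl(OH)₂]³−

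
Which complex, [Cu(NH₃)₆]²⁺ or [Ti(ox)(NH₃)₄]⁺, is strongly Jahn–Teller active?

[Cu(NH₃)₆]²⁺: Ligand charges: ammonia is neutral. With an overall charge of +2 the copper centre must be in the +2 oxidation state. Cu sits in group 11, so the d-electron count is 11 − 2 = 9. The t₂g⁶e_g³ configuration has an unevenly filled e_g set; the Jahn–Teller theorem predicts a tetragonal distortion (typically axial elongation) to lift the degeneracy.
[Ti(ox)(NH₃)₄]⁺: Summing ligand charges against the +1 overall charge gives an oxidation state of +3 for titanium. Ti sits in group 4, so the d-electron count is 4 − 3 = 1. The d¹ configuration leaves the e_g set evenly filled (or empty) — no strong Jahn–Teller driving force.

[Cu(NH₃)₆]²⁺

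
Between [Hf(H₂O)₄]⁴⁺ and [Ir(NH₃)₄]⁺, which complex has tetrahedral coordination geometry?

For [Hf(H₂O)₄]⁴⁺: Ligand charges: water is neutral. With an overall charge of +4 the hafnium centre must be in the +4 oxidation state. Hf sits in group 4, so the d-electron count is 4 − 4 = 0. A d⁰ ion has no crystal-field stabilisation preference between square planar and tetrahedral, so four ligands adopt the sterically favoured tetrahedral geometry. → tetrahedral.
For [Ir(NH₃)₄]⁺: Ammonia is neutral; balancing the +1 overall charge requires Ir(I). Iridium is a group-9 element; Ir(I) is therefore d⁸. A 5d d⁸ ion has a large crystal-field splitting; square planar leaves the high-energy d_{x²−y²} orbital empty and maximises CFSE. → square planar.

[Hf(H₂O)₄]⁴⁺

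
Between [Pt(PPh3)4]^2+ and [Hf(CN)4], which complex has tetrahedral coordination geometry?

For [Pt(PPh3)4]^2+: Triphenylphosphine is neutral; balancing the +2 overall charge requires Pt(II). Group 10 minus oxidation state 2 gives a d⁸ configuration. A 5d d⁸ ion has a large crystal-field splitting; square planar leaves the high-energy d_{x²−y²} orbital empty and maximises CFSE. → square planar.
For [Hf(CN)4]: Ligand charges: each cyanide is −1. With an overall charge of 0 the hafnium centre must be in the +4 oxidation state. Hafnium is a group-4 element; Hf(IV) is therefore d⁰. A d⁰ ion has no crystal-field stabilisation preference between square planar and tetrahedral, so four ligands adopt the sterically favoured tetrahedral geometry. → tetrahedral.

[Hf(CN)4]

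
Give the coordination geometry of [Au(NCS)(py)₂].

Each isothiocyanate is −1; pyridine is neutral; balancing the 0 overall charge requires Au(I).
Au sits in group 11, so the d-electron count is 11 − 1 = 10.
With 3 monodentate ligands the coordination number is 3.
Three ligands around a d¹⁰ centre minimise repulsion in a trigonal-planar arrangement.

trigonal planar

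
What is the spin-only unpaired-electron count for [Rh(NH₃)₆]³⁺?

0

Summing ligand charges against the +3 overall charge gives an oxidation state of +3 for rhodium.
Group 9 minus oxidation state 3 gives a d⁶ configuration.
The spin state decides the count: a 4d ion has a large Δₒ and is invariably low-spin.
An octahedral low-spin d⁶ ion is t₂g⁶e_g⁰, giving 0 unpaired electrons.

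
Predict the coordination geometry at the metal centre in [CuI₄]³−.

tetrahedral

Summing ligand charges against the −3 overall charge gives an oxidation state of +1 for copper.
Cu sits in group 11, so the d-electron count is 11 − 1 = 10.
Coordination number: 4.
A d¹⁰ ion has no crystal-field stabilisation preference between square planar and tetrahedral, so four ligands adopt the sterically favoured tetrahedral geometry.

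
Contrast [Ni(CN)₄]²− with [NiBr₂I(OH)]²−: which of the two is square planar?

For [Ni(CN)₄]²−: Summing ligand charges against the −2 overall charge gives an oxidation state of +2 for nickel. Nickel is a group-10 element; Ni(II) is therefore d⁸. Cyanide is a strong-field ligand (high in the spectrochemical series). A 3d d⁸ ion with strong-field ligands gains enough CFSE to favour square planar over tetrahedral. → square planar.
For [NiBr₂I(OH)]²−: Each bromide is −1; each iodide is −1; each hydroxide is −1; balancing the −2 overall charge requires Ni(II). Group 10 minus oxidation state 2 gives a d⁸ configuration. Bromide, hydroxide, and iodide are weak-field ligands. With weak-field ligands the CFSE gain from square planar is small, so a 3d d⁸ ion takes the sterically preferred tetrahedral geometry. → tetrahedral.

[Ni(CN)₄]²−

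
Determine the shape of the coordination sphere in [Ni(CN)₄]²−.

Each cyanide is −1; balancing the −2 overall charge requires Ni(II).
Nickel is a group-10 element; Ni(II) is therefore d⁸.
Coordination number: 4.
Cyanide is a strong-field ligand (high in the spectrochemical series).
A 3d d⁸ ion with strong-field ligands gains enough CFSE to favour square planar over tetrahedral.

square planar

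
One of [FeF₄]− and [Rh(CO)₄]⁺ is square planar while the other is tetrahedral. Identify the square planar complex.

[Rh(CO)₄]⁺

For [FeF₄]−: Each fluoride is −1; balancing the −1 overall charge requires Fe(III). Fe sits in group 8, so the d-electron count is 8 − 3 = 5. A high-spin d⁵ ion has zero CFSE in either geometry, so four ligands adopt the sterically favoured tetrahedral geometry. → tetrahedral.
For [Rh(CO)₄]⁺: Summing ligand charges against the +1 overall charge gives an oxidation state of +1 for rhodium. Rh sits in group 9, so the d-electron count is 9 − 1 = 8. A 4d d⁸ ion has a large crystal-field splitting; square planar leaves the high-energy d_{x²−y²} orbital empty and maximises CFSE. → square planar.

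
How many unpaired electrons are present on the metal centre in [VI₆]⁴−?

Summing ligand charges against the −4 overall charge gives an oxidation state of +2 for vanadium.
V sits in group 5, so the d-electron count is 5 − 2 = 3.
In an octahedral field the d³ configuration is t₂g³e_g⁰ (only one arrangement possible), giving 3 unpaired electrons.

3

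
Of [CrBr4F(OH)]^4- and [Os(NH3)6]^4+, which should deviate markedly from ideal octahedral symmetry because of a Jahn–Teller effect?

[CrBr4F(OH)]^4-: Ligand charges: each bromide is −1; each fluoride is −1; each hydroxide is −1. With an overall charge of −4 the chromium centre must be in the +2 oxidation state. Chromium is a group-6 element; Cr(II) is therefore d⁴. Bromide, fluoride, and hydroxide are weak-field ligands for a first-row metal, so the complex is high-spin. The t₂g³e_g¹ (high-spin) configuration has an unevenly filled e_g set; the Jahn–Teller theorem predicts a tetragonal distortion (typically axial elongation) to lift the degeneracy.
[Os(NH3)6]^4+: Ammonia is neutral; balancing the +4 overall charge requires Os(IV). Group 8 minus oxidation state 4 gives a d⁴ configuration. A 5d ion has a large Δₒ and is invariably low-spin. The d⁴ configuration leaves the e_g set evenly filled (or empty) — no strong Jahn–Teller driving force.

[CrBr4F(OH)]^4-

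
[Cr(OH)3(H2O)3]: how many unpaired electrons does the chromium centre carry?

Ligand charges: each hydroxide is −1; water is neutral. With an overall charge of 0 the chromium centre must be in the +3 oxidation state.
Cr sits in group 6, so the d-electron count is 6 − 3 = 3.
In an octahedral field the d³ configuration is t₂g³e_g⁰ (only one arrangement possible), giving 3 unpaired electrons.

3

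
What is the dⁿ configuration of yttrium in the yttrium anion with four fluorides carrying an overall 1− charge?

Ligand charges: each fluoride is −1. With an overall charge of −1 the yttrium centre must be in the +3 oxidation state.
Y sits in group 3, so the d-electron count is 3 − 3 = 0.

d⁰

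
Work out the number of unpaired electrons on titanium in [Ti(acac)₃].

Each acetylacetonate is −1; balancing the 0 overall charge requires Ti(III).
Ti sits in group 4, so the d-electron count is 4 − 3 = 1.
Counting donor atoms: 3×acetylacetonate (bidentate) → 6 donors. Coordination number = 6.
In an octahedral field the d¹ configuration is t₂g¹e_g⁰ (only one arrangement possible), giving 1 unpaired electron.

1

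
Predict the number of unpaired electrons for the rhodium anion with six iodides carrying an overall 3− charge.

Ligand charges: each iodide is −1. With an overall charge of −3 the rhodium centre must be in the +3 oxidation state.
Rhodium is a group-9 element; Rh(III) is therefore d⁶.
The spin state decides the count: a 4d ion has a large Δₒ and is invariably low-spin.
An octahedral low-spin d⁶ ion is t₂g⁶e_g⁰, giving 0 unpaired electrons.

0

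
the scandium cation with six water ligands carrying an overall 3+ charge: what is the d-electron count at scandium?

Summing ligand charges against the +3 overall charge gives an oxidation state of +3 for scandium.
Group 3 minus oxidation state 3 gives a d⁰ configuration.

d⁰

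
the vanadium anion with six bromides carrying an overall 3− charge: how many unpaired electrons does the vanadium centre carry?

Each bromide is −1; balancing the −3 overall charge requires V(III).
V sits in group 5, so the d-electron count is 5 − 3 = 2.
In an octahedral field the d² configuration is t₂g²e_g⁰ (only one arrangement possible), giving 2 unpaired electrons.

2 unpaired electrons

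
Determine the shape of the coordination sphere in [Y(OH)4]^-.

tetrahedral

Each hydroxide is −1; balancing the −1 overall charge requires Y(III).
Y sits in group 3, so the d-electron count is 3 − 3 = 0.
With 4 monodentate ligands the coordination number is 4.
A d⁰ ion has no crystal-field stabilisation preference between square planar and tetrahedral, so four ligands adopt the sterically favoured tetrahedral geometry.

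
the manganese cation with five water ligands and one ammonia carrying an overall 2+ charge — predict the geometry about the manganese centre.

octahedral

Ligand charges: water is neutral; ammonia is neutral. With an overall charge of +2 the manganese centre must be in the +2 oxidation state.
Group 7 minus oxidation state 2 gives a d⁵ configuration.
Coordination number: 6.
Six donors around a single metal centre give an octahedral coordination sphere.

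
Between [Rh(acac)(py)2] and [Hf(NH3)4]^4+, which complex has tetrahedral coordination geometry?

[Hf(NH3)4]^4+

For [Rh(acac)(py)2]: Each acetylacetonate is −1; pyridine is neutral; balancing the 0 overall charge requires Rh(I). Rh sits in group 9, so the d-electron count is 9 − 1 = 8. A 4d d⁸ ion has a large crystal-field splitting; square planar leaves the high-energy d_{x²−y²} orbital empty and maximises CFSE. → square planar.
For [Hf(NH3)4]^4+: Summing ligand charges against the +4 overall charge gives an oxidation state of +4 for hafnium. Hf sits in group 4, so the d-electron count is 4 − 4 = 0. A d⁰ ion has no crystal-field stabilisation preference between square planar and tetrahedral, so four ligands adopt the sterically favoured tetrahedral geometry. → tetrahedral.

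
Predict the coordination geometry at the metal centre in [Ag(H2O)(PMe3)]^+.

Summing ligand charges against the +1 overall charge gives an oxidation state of +1 for silver.
Ag sits in group 11, so the d-electron count is 11 − 1 = 10.
With 2 monodentate ligands the coordination number is 2.
A d¹⁰ ion with only two ligands adopts a linear arrangement (sp hybridisation; no CFSE preference).

linear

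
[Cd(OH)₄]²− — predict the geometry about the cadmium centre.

tetrahedral

Each hydroxide is −1; balancing the −2 overall charge requires Cd(II).
Cadmium is a group-12 element; Cd(II) is therefore d¹⁰.
Coordination number: 4.
A d¹⁰ ion has no crystal-field stabilisation preference between square planar and tetrahedral, so four ligands adopt the sterically favoured tetrahedral geometry.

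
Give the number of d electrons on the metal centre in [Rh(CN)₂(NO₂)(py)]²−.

d⁸

Summing ligand charges against the −2 overall charge gives an oxidation state of +1 for rhodium.
Rhodium is a group-9 element; Rh(I) is therefore d⁸.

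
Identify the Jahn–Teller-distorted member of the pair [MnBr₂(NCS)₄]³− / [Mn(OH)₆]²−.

[MnBr₂(NCS)₄]³−

[MnBr₂(NCS)₄]³−: Ligand charges: each bromide is −1; each isothiocyanate is −1. With an overall charge of −3 the manganese centre must be in the +3 oxidation state. Mn sits in group 7, so the d-electron count is 7 − 3 = 4. Bromide and isothiocyanate are weak-field ligands for a first-row metal, so the complex is high-spin. The t₂g³e_g¹ (high-spin) configuration has an unevenly filled e_g set; the Jahn–Teller theorem predicts a tetragonal distortion (typically axial elongation) to lift the degeneracy.
[Mn(OH)₆]²−: Ligand charges: each hydroxide is −1. With an overall charge of −2 the manganese centre must be in the +4 oxidation state. Manganese is a group-7 element; Mn(IV) is therefore d³. The d³ configuration leaves the e_g set evenly filled (or empty) — no strong Jahn–Teller driving force.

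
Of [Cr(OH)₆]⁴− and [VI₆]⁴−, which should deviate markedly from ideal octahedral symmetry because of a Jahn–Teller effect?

[Cr(OH)₆]⁴−: Ligand charges: each hydroxide is −1. With an overall charge of −4 the chromium centre must be in the +2 oxidation state. Group 6 minus oxidation state 2 gives a d⁴ configuration. Hydroxide is a weak-field ligand for a first-row metal, so the complex is high-spin. The t₂g³e_g¹ (high-spin) configuration has an unevenly filled e_g set; the Jahn–Teller theorem predicts a tetragonal distortion (typically axial elongation) to lift the degeneracy.
[VI₆]⁴−: Summing ligand charges against the −4 overall charge gives an oxidation state of +2 for vanadium. Group 5 minus oxidation state 2 gives a d³ configuration. The d³ configuration leaves the e_g set evenly filled (or empty) — no strong Jahn–Teller driving force.

[Cr(OH)₆]⁴−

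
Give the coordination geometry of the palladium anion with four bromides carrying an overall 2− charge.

Ligand charges: each bromide is −1. With an overall charge of −2 the palladium centre must be in the +2 oxidation state.
Group 10 minus oxidation state 2 gives a d⁸ configuration.
Coordination number: 4.
A 4d d⁸ ion has a large crystal-field splitting; square planar leaves the high-energy d_{x²−y²} orbital empty and maximises CFSE.

square planar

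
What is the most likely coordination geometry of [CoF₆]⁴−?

Each fluoride is −1; balancing the −4 overall charge requires Co(II).
Cobalt is a group-9 element; Co(II) is therefore d⁷.
Coordination number: 6.
Six donors around a single metal centre give an octahedral coordination sphere.

octahedral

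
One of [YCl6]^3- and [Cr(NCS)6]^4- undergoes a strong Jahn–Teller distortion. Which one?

[Cr(NCS)6]^4-

[YCl6]^3-: Summing ligand charges against the −3 overall charge gives an oxidation state of +3 for yttrium. Yttrium is a group-3 element; Y(III) is therefore d⁰. The d⁰ configuration leaves the e_g set evenly filled (or empty) — no strong Jahn–Teller driving force.
[Cr(NCS)6]^4-: Ligand charges: each isothiocyanate is −1. With an overall charge of −4 the chromium centre must be in the +2 oxidation state. Cr sits in group 6, so the d-electron count is 6 − 2 = 4. Isothiocyanate is a weak-field ligand for a first-row metal, so the complex is high-spin. The t₂g³e_g¹ (high-spin) configuration has an unevenly filled e_g set; the Jahn–Teller theorem predicts a tetragonal distortion (typically axial elongation) to lift the degeneracy.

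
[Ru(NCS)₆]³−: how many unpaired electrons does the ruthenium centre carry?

1 unpaired electron

Each isothiocyanate is −1; balancing the −3 overall charge requires Ru(III).
Ru sits in group 8, so the d-electron count is 8 − 3 = 5.
The spin state decides the count: a 4d ion has a large Δₒ and is invariably low-spin.
An octahedral low-spin d⁵ ion is t₂g⁵e_g⁰, giving 1 unpaired electron.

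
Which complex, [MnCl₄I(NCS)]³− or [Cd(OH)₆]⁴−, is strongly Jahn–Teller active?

[MnCl₄I(NCS)]³−

[MnCl₄I(NCS)]³−: Summing ligand charges against the −3 overall charge gives an oxidation state of +3 for manganese. Mn sits in group 7, so the d-electron count is 7 − 3 = 4. Chloride, iodide, and isothiocyanate are weak-field ligands for a first-row metal, so the complex is high-spin. The t₂g³e_g¹ (high-spin) configuration has an unevenly filled e_g set; the Jahn–Teller theorem predicts a tetragonal distortion (typically axial elongation) to lift the degeneracy.
[Cd(OH)₆]⁴−: Ligand charges: each hydroxide is −1. With an overall charge of −4 the cadmium centre must be in the +2 oxidation state. Cadmium is a group-12 element; Cd(II) is therefore d¹⁰. The d¹⁰ configuration leaves the e_g set evenly filled (or empty) — no strong Jahn–Teller driving force.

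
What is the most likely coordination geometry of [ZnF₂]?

linear

Ligand charges: each fluoride is −1. With an overall charge of 0 the zinc centre must be in the +2 oxidation state.
Group 12 minus oxidation state 2 gives a d¹⁰ configuration.
With 2 monodentate ligands the coordination number is 2.
A d¹⁰ ion with only two ligands adopts a linear arrangement (sp hybridisation; no CFSE preference).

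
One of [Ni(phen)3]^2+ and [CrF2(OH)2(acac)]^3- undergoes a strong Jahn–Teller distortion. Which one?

[Ni(phen)3]^2+: Ligand charges: 1,10-phenanthroline is neutral. With an overall charge of +2 the nickel centre must be in the +2 oxidation state. Nickel is a group-10 element; Ni(II) is therefore d⁸. The d⁸ configuration leaves the e_g set evenly filled (or empty) — no strong Jahn–Teller driving force.
[CrF2(OH)2(acac)]^3-: Each fluoride is −1; each hydroxide is −1; each acetylacetonate is −1; balancing the −3 overall charge requires Cr(II). Cr sits in group 6, so the d-electron count is 6 − 2 = 4. Acetylacetonate, fluoride, and hydroxide are weak-field ligands for a first-row metal, so the complex is high-spin. The t₂g³e_g¹ (high-spin) configuration has an unevenly filled e_g set; the Jahn–Teller theorem predicts a tetragonal distortion (typically axial elongation) to lift the degeneracy.

[CrF2(OH)2(acac)]^3-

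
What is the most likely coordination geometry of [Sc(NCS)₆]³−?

octahedral

Ligand charges: each isothiocyanate is −1. With an overall charge of −3 the scandium centre must be in the +3 oxidation state.
Scandium is a group-3 element; Sc(III) is therefore d⁰.
With 6 monodentate ligands the coordination number is 6.
Six donors around a single metal centre give an octahedral coordination sphere.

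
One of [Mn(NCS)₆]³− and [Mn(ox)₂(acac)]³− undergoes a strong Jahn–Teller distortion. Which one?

[Mn(NCS)₆]³−

[Mn(NCS)₆]³−: Ligand charges: each isothiocyanate is −1. With an overall charge of −3 the manganese centre must be in the +3 oxidation state. Mn sits in group 7, so the d-electron count is 7 − 3 = 4. Isothiocyanate is a weak-field ligand for a first-row metal, so the complex is high-spin. The t₂g³e_g¹ (high-spin) configuration has an unevenly filled e_g set; the Jahn–Teller theorem predicts a tetragonal distortion (typically axial elongation) to lift the degeneracy.
[Mn(ox)₂(acac)]³−: Each oxalate is −2; each acetylacetonate is −1; balancing the −3 overall charge requires Mn(II). Mn sits in group 7, so the d-electron count is 7 − 2 = 5. Acetylacetonate and oxalate are weak-field ligands for a first-row metal, so the complex is high-spin. The d⁵ configuration leaves the e_g set evenly filled (or empty) — no strong Jahn–Teller driving force.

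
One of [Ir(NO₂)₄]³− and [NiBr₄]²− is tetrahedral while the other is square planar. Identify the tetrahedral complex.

[NiBr₄]²−

For [Ir(NO₂)₄]³−: Ligand charges: each nitro (N-bound nitrite) is −1. With an overall charge of −3 the iridium centre must be in the +1 oxidation state. Group 9 minus oxidation state 1 gives a d⁸ configuration. A 5d d⁸ ion has a large crystal-field splitting; square planar leaves the high-energy d_{x²−y²} orbital empty and maximises CFSE. → square planar.
For [NiBr₄]²−: Each bromide is −1; balancing the −2 overall charge requires Ni(II). Nickel is a group-10 element; Ni(II) is therefore d⁸. Bromide is a weak-field ligand. With weak-field ligands the CFSE gain from square planar is small, so a 3d d⁸ ion takes the sterically preferred tetrahedral geometry. → tetrahedral.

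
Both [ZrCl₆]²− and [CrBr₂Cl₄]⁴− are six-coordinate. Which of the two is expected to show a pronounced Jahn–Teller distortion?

[CrBr₂Cl₄]⁴−

[ZrCl₆]²−: Each chloride is −1; balancing the −2 overall charge requires Zr(IV). Zirconium is a group-4 element; Zr(IV) is therefore d⁰. The d⁰ configuration leaves the e_g set evenly filled (or empty) — no strong Jahn–Teller driving force.
[CrBr₂Cl₄]⁴−: Ligand charges: each bromide is −1; each chloride is −1. With an overall charge of −4 the chromium centre must be in the +2 oxidation state. Chromium is a group-6 element; Cr(II) is therefore d⁴. Bromide and chloride are weak-field ligands for a first-row metal, so the complex is high-spin. The t₂g³e_g¹ (high-spin) configuration has an unevenly filled e_g set; the Jahn–Teller theorem predicts a tetragonal distortion (typically axial elongation) to lift the degeneracy.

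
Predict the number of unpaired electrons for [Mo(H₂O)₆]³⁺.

Ligand charges: water is neutral. With an overall charge of +3 the molybdenum centre must be in the +3 oxidation state.
Molybdenum is a group-6 element; Mo(III) is therefore d³.
In an octahedral field the d³ configuration is t₂g³e_g⁰ (only one arrangement possible), giving 3 unpaired electrons.

3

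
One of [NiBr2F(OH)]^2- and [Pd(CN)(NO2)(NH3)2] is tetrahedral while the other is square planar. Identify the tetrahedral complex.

[NiBr2F(OH)]^2-

For [NiBr2F(OH)]^2-: Summing ligand charges against the −2 overall charge gives an oxidation state of +2 for nickel. Nickel is a group-10 element; Ni(II) is therefore d⁸. Bromide, fluoride, and hydroxide are weak-field ligands. With weak-field ligands the CFSE gain from square planar is small, so a 3d d⁸ ion takes the sterically preferred tetrahedral geometry. → tetrahedral.
For [Pd(CN)(NO2)(NH3)2]: Summing ligand charges against the 0 overall charge gives an oxidation state of +2 for palladium. Pd sits in group 10, so the d-electron count is 10 − 2 = 8. A 4d d⁸ ion has a large crystal-field splitting; square planar leaves the high-energy d_{x²−y²} orbital empty and maximises CFSE. → square planar.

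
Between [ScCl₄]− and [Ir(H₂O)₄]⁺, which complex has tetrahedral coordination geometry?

For [ScCl₄]−: Summing ligand charges against the −1 overall charge gives an oxidation state of +3 for scandium. Scandium is a group-3 element; Sc(III) is therefore d⁰. A d⁰ ion has no crystal-field stabilisation preference between square planar and tetrahedral, so four ligands adopt the sterically favoured tetrahedral geometry. → tetrahedral.
For [Ir(H₂O)₄]⁺: Summing ligand charges against the +1 overall charge gives an oxidation state of +1 for iridium. Iridium is a group-9 element; Ir(I) is therefore d⁸. A 5d d⁸ ion has a large crystal-field splitting; square planar leaves the high-energy d_{x²−y²} orbital empty and maximises CFSE. → square planar.

[ScCl₄]−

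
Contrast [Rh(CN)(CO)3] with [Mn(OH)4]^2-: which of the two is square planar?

For [Rh(CN)(CO)3]: Summing ligand charges against the 0 overall charge gives an oxidation state of +1 for rhodium. Group 9 minus oxidation state 1 gives a d⁸ configuration. A 4d d⁸ ion has a large crystal-field splitting; square planar leaves the high-energy d_{x²−y²} orbital empty and maximises CFSE. → square planar.
For [Mn(OH)4]^2-: Summing ligand charges against the −2 overall charge gives an oxidation state of +2 for manganese. Group 7 minus oxidation state 2 gives a d⁵ configuration. A high-spin d⁵ ion has zero CFSE in either geometry, so four ligands adopt the sterically favoured tetrahedral geometry. → tetrahedral.

[Rh(CN)(CO)3]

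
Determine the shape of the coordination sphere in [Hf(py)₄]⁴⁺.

tetrahedral

Summing ligand charges against the +4 overall charge gives an oxidation state of +4 for hafnium.
Hf sits in group 4, so the d-electron count is 4 − 4 = 0.
With 4 monodentate ligands the coordination number is 4.
A d⁰ ion has no crystal-field stabilisation preference between square planar and tetrahedral, so four ligands adopt the sterically favoured tetrahedral geometry.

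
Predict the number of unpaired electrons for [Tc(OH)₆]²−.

Summing ligand charges against the −2 overall charge gives an oxidation state of +4 for technetium.
Technetium is a group-7 element; Tc(IV) is therefore d³.
In an octahedral field the d³ configuration is t₂g³e_g⁰ (only one arrangement possible), giving 3 unpaired electrons.

3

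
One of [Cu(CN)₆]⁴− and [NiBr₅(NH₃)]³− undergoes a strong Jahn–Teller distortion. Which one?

[Cu(CN)₆]⁴−: Ligand charges: each cyanide is −1. With an overall charge of −4 the copper centre must be in the +2 oxidation state. Group 11 minus oxidation state 2 gives a d⁹ configuration. The t₂g⁶e_g³ configuration has an unevenly filled e_g set; the Jahn–Teller theorem predicts a tetragonal distortion (typically axial elongation) to lift the degeneracy.
[NiBr₅(NH₃)]³−: Each bromide is −1; ammonia is neutral; balancing the −3 overall charge requires Ni(II). Group 10 minus oxidation state 2 gives a d⁸ configuration. The d⁸ configuration leaves the e_g set evenly filled (or empty) — no strong Jahn–Teller driving force.

[Cu(CN)₆]⁴−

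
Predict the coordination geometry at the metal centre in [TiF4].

Summing ligand charges against the 0 overall charge gives an oxidation state of +4 for titanium.
Ti sits in group 4, so the d-electron count is 4 − 4 = 0.
With 4 monodentate ligands the coordination number is 4.
A d⁰ ion has no crystal-field stabilisation preference between square planar and tetrahedral, so four ligands adopt the sterically favoured tetrahedral geometry.

tetrahedral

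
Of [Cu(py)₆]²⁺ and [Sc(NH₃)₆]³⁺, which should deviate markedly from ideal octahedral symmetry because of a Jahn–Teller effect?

[Cu(py)₆]²⁺: Summing ligand charges against the +2 overall charge gives an oxidation state of +2 for copper. Cu sits in group 11, so the d-electron count is 11 − 2 = 9. The t₂g⁶e_g³ configuration has an unevenly filled e_g set; the Jahn–Teller theorem predicts a tetragonal distortion (typically axial elongation) to lift the degeneracy.
[Sc(NH₃)₆]³⁺: Ammonia is neutral; balancing the +3 overall charge requires Sc(III). Sc sits in group 3, so the d-electron count is 3 − 3 = 0. The d⁰ configuration leaves the e_g set evenly filled (or empty) — no strong Jahn–Teller driving force.

[Cu(py)₆]²⁺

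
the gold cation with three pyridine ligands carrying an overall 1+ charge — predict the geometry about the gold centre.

Summing ligand charges against the +1 overall charge gives an oxidation state of +1 for gold.
Gold is a group-11 element; Au(I) is therefore d¹⁰.
Coordination number: 3.
Three ligands around a d¹⁰ centre minimise repulsion in a trigonal-planar arrangement.

trigonal planar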